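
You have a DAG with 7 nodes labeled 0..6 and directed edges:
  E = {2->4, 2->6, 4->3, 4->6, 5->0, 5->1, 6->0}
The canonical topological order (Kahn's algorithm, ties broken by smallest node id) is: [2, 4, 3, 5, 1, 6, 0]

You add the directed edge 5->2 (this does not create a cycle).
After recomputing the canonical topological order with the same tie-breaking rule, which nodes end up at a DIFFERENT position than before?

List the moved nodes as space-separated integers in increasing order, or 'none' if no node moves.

Answer: 1 2 3 4 5

Derivation:
Old toposort: [2, 4, 3, 5, 1, 6, 0]
Added edge 5->2
Recompute Kahn (smallest-id tiebreak):
  initial in-degrees: [2, 1, 1, 1, 1, 0, 2]
  ready (indeg=0): [5]
  pop 5: indeg[0]->1; indeg[1]->0; indeg[2]->0 | ready=[1, 2] | order so far=[5]
  pop 1: no out-edges | ready=[2] | order so far=[5, 1]
  pop 2: indeg[4]->0; indeg[6]->1 | ready=[4] | order so far=[5, 1, 2]
  pop 4: indeg[3]->0; indeg[6]->0 | ready=[3, 6] | order so far=[5, 1, 2, 4]
  pop 3: no out-edges | ready=[6] | order so far=[5, 1, 2, 4, 3]
  pop 6: indeg[0]->0 | ready=[0] | order so far=[5, 1, 2, 4, 3, 6]
  pop 0: no out-edges | ready=[] | order so far=[5, 1, 2, 4, 3, 6, 0]
New canonical toposort: [5, 1, 2, 4, 3, 6, 0]
Compare positions:
  Node 0: index 6 -> 6 (same)
  Node 1: index 4 -> 1 (moved)
  Node 2: index 0 -> 2 (moved)
  Node 3: index 2 -> 4 (moved)
  Node 4: index 1 -> 3 (moved)
  Node 5: index 3 -> 0 (moved)
  Node 6: index 5 -> 5 (same)
Nodes that changed position: 1 2 3 4 5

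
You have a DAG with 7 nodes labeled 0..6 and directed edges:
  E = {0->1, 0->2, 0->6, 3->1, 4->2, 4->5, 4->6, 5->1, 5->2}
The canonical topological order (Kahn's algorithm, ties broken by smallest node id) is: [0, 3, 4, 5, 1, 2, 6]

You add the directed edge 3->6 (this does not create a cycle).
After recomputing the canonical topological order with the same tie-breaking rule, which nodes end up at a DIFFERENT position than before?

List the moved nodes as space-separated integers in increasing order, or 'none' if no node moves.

Old toposort: [0, 3, 4, 5, 1, 2, 6]
Added edge 3->6
Recompute Kahn (smallest-id tiebreak):
  initial in-degrees: [0, 3, 3, 0, 0, 1, 3]
  ready (indeg=0): [0, 3, 4]
  pop 0: indeg[1]->2; indeg[2]->2; indeg[6]->2 | ready=[3, 4] | order so far=[0]
  pop 3: indeg[1]->1; indeg[6]->1 | ready=[4] | order so far=[0, 3]
  pop 4: indeg[2]->1; indeg[5]->0; indeg[6]->0 | ready=[5, 6] | order so far=[0, 3, 4]
  pop 5: indeg[1]->0; indeg[2]->0 | ready=[1, 2, 6] | order so far=[0, 3, 4, 5]
  pop 1: no out-edges | ready=[2, 6] | order so far=[0, 3, 4, 5, 1]
  pop 2: no out-edges | ready=[6] | order so far=[0, 3, 4, 5, 1, 2]
  pop 6: no out-edges | ready=[] | order so far=[0, 3, 4, 5, 1, 2, 6]
New canonical toposort: [0, 3, 4, 5, 1, 2, 6]
Compare positions:
  Node 0: index 0 -> 0 (same)
  Node 1: index 4 -> 4 (same)
  Node 2: index 5 -> 5 (same)
  Node 3: index 1 -> 1 (same)
  Node 4: index 2 -> 2 (same)
  Node 5: index 3 -> 3 (same)
  Node 6: index 6 -> 6 (same)
Nodes that changed position: none

Answer: none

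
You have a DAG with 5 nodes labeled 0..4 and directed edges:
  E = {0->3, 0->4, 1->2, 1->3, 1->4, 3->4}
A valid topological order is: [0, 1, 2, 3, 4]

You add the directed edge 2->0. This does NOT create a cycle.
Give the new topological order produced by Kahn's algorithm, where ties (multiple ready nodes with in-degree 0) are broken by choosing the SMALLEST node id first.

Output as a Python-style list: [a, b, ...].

Answer: [1, 2, 0, 3, 4]

Derivation:
Old toposort: [0, 1, 2, 3, 4]
Added edge: 2->0
Position of 2 (2) > position of 0 (0). Must reorder: 2 must now come before 0.
Run Kahn's algorithm (break ties by smallest node id):
  initial in-degrees: [1, 0, 1, 2, 3]
  ready (indeg=0): [1]
  pop 1: indeg[2]->0; indeg[3]->1; indeg[4]->2 | ready=[2] | order so far=[1]
  pop 2: indeg[0]->0 | ready=[0] | order so far=[1, 2]
  pop 0: indeg[3]->0; indeg[4]->1 | ready=[3] | order so far=[1, 2, 0]
  pop 3: indeg[4]->0 | ready=[4] | order so far=[1, 2, 0, 3]
  pop 4: no out-edges | ready=[] | order so far=[1, 2, 0, 3, 4]
  Result: [1, 2, 0, 3, 4]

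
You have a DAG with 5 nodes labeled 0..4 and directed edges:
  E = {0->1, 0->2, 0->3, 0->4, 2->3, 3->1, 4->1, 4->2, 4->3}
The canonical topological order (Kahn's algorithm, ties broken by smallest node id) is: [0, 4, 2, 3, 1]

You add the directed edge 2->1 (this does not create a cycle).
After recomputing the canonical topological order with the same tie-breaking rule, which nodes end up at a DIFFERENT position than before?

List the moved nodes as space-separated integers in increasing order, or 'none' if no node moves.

Old toposort: [0, 4, 2, 3, 1]
Added edge 2->1
Recompute Kahn (smallest-id tiebreak):
  initial in-degrees: [0, 4, 2, 3, 1]
  ready (indeg=0): [0]
  pop 0: indeg[1]->3; indeg[2]->1; indeg[3]->2; indeg[4]->0 | ready=[4] | order so far=[0]
  pop 4: indeg[1]->2; indeg[2]->0; indeg[3]->1 | ready=[2] | order so far=[0, 4]
  pop 2: indeg[1]->1; indeg[3]->0 | ready=[3] | order so far=[0, 4, 2]
  pop 3: indeg[1]->0 | ready=[1] | order so far=[0, 4, 2, 3]
  pop 1: no out-edges | ready=[] | order so far=[0, 4, 2, 3, 1]
New canonical toposort: [0, 4, 2, 3, 1]
Compare positions:
  Node 0: index 0 -> 0 (same)
  Node 1: index 4 -> 4 (same)
  Node 2: index 2 -> 2 (same)
  Node 3: index 3 -> 3 (same)
  Node 4: index 1 -> 1 (same)
Nodes that changed position: none

Answer: none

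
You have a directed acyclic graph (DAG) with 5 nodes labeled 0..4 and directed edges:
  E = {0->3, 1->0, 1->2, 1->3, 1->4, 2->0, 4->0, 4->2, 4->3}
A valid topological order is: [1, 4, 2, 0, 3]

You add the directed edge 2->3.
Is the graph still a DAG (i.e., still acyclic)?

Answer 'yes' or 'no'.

Answer: yes

Derivation:
Given toposort: [1, 4, 2, 0, 3]
Position of 2: index 2; position of 3: index 4
New edge 2->3: forward
Forward edge: respects the existing order. Still a DAG, same toposort still valid.
Still a DAG? yes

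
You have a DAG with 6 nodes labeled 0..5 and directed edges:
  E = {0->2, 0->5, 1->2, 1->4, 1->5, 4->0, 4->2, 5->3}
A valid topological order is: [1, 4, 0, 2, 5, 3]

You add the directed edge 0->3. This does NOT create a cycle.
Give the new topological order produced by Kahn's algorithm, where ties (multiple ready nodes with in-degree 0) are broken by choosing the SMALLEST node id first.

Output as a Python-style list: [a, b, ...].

Answer: [1, 4, 0, 2, 5, 3]

Derivation:
Old toposort: [1, 4, 0, 2, 5, 3]
Added edge: 0->3
Position of 0 (2) < position of 3 (5). Old order still valid.
Run Kahn's algorithm (break ties by smallest node id):
  initial in-degrees: [1, 0, 3, 2, 1, 2]
  ready (indeg=0): [1]
  pop 1: indeg[2]->2; indeg[4]->0; indeg[5]->1 | ready=[4] | order so far=[1]
  pop 4: indeg[0]->0; indeg[2]->1 | ready=[0] | order so far=[1, 4]
  pop 0: indeg[2]->0; indeg[3]->1; indeg[5]->0 | ready=[2, 5] | order so far=[1, 4, 0]
  pop 2: no out-edges | ready=[5] | order so far=[1, 4, 0, 2]
  pop 5: indeg[3]->0 | ready=[3] | order so far=[1, 4, 0, 2, 5]
  pop 3: no out-edges | ready=[] | order so far=[1, 4, 0, 2, 5, 3]
  Result: [1, 4, 0, 2, 5, 3]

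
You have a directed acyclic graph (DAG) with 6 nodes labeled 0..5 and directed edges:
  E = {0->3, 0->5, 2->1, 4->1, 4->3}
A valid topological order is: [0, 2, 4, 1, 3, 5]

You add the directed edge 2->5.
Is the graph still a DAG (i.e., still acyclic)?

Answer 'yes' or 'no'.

Given toposort: [0, 2, 4, 1, 3, 5]
Position of 2: index 1; position of 5: index 5
New edge 2->5: forward
Forward edge: respects the existing order. Still a DAG, same toposort still valid.
Still a DAG? yes

Answer: yes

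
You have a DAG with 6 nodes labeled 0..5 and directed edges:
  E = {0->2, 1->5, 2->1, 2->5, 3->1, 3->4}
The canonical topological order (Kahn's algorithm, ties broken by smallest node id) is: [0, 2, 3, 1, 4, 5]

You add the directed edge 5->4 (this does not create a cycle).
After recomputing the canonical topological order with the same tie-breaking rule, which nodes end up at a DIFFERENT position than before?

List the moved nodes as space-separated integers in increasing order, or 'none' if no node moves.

Answer: 4 5

Derivation:
Old toposort: [0, 2, 3, 1, 4, 5]
Added edge 5->4
Recompute Kahn (smallest-id tiebreak):
  initial in-degrees: [0, 2, 1, 0, 2, 2]
  ready (indeg=0): [0, 3]
  pop 0: indeg[2]->0 | ready=[2, 3] | order so far=[0]
  pop 2: indeg[1]->1; indeg[5]->1 | ready=[3] | order so far=[0, 2]
  pop 3: indeg[1]->0; indeg[4]->1 | ready=[1] | order so far=[0, 2, 3]
  pop 1: indeg[5]->0 | ready=[5] | order so far=[0, 2, 3, 1]
  pop 5: indeg[4]->0 | ready=[4] | order so far=[0, 2, 3, 1, 5]
  pop 4: no out-edges | ready=[] | order so far=[0, 2, 3, 1, 5, 4]
New canonical toposort: [0, 2, 3, 1, 5, 4]
Compare positions:
  Node 0: index 0 -> 0 (same)
  Node 1: index 3 -> 3 (same)
  Node 2: index 1 -> 1 (same)
  Node 3: index 2 -> 2 (same)
  Node 4: index 4 -> 5 (moved)
  Node 5: index 5 -> 4 (moved)
Nodes that changed position: 4 5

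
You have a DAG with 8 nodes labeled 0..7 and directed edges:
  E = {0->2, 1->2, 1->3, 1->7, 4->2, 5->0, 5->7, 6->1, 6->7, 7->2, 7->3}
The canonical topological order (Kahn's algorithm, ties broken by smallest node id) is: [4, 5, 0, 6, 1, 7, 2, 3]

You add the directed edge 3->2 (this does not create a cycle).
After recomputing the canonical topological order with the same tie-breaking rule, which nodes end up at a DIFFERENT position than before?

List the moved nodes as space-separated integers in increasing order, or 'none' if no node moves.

Old toposort: [4, 5, 0, 6, 1, 7, 2, 3]
Added edge 3->2
Recompute Kahn (smallest-id tiebreak):
  initial in-degrees: [1, 1, 5, 2, 0, 0, 0, 3]
  ready (indeg=0): [4, 5, 6]
  pop 4: indeg[2]->4 | ready=[5, 6] | order so far=[4]
  pop 5: indeg[0]->0; indeg[7]->2 | ready=[0, 6] | order so far=[4, 5]
  pop 0: indeg[2]->3 | ready=[6] | order so far=[4, 5, 0]
  pop 6: indeg[1]->0; indeg[7]->1 | ready=[1] | order so far=[4, 5, 0, 6]
  pop 1: indeg[2]->2; indeg[3]->1; indeg[7]->0 | ready=[7] | order so far=[4, 5, 0, 6, 1]
  pop 7: indeg[2]->1; indeg[3]->0 | ready=[3] | order so far=[4, 5, 0, 6, 1, 7]
  pop 3: indeg[2]->0 | ready=[2] | order so far=[4, 5, 0, 6, 1, 7, 3]
  pop 2: no out-edges | ready=[] | order so far=[4, 5, 0, 6, 1, 7, 3, 2]
New canonical toposort: [4, 5, 0, 6, 1, 7, 3, 2]
Compare positions:
  Node 0: index 2 -> 2 (same)
  Node 1: index 4 -> 4 (same)
  Node 2: index 6 -> 7 (moved)
  Node 3: index 7 -> 6 (moved)
  Node 4: index 0 -> 0 (same)
  Node 5: index 1 -> 1 (same)
  Node 6: index 3 -> 3 (same)
  Node 7: index 5 -> 5 (same)
Nodes that changed position: 2 3

Answer: 2 3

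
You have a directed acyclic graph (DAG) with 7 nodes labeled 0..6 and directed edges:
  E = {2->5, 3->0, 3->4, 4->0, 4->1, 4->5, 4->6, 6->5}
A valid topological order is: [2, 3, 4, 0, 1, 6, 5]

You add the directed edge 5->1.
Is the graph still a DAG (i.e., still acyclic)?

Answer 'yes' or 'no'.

Answer: yes

Derivation:
Given toposort: [2, 3, 4, 0, 1, 6, 5]
Position of 5: index 6; position of 1: index 4
New edge 5->1: backward (u after v in old order)
Backward edge: old toposort is now invalid. Check if this creates a cycle.
Does 1 already reach 5? Reachable from 1: [1]. NO -> still a DAG (reorder needed).
Still a DAG? yes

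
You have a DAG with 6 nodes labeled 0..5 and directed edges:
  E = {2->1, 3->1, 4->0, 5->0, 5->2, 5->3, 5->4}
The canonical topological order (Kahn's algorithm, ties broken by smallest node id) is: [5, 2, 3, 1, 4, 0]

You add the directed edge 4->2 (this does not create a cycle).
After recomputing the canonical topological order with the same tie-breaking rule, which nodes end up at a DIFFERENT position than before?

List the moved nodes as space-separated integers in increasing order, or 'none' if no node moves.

Answer: 0 1 2 3 4

Derivation:
Old toposort: [5, 2, 3, 1, 4, 0]
Added edge 4->2
Recompute Kahn (smallest-id tiebreak):
  initial in-degrees: [2, 2, 2, 1, 1, 0]
  ready (indeg=0): [5]
  pop 5: indeg[0]->1; indeg[2]->1; indeg[3]->0; indeg[4]->0 | ready=[3, 4] | order so far=[5]
  pop 3: indeg[1]->1 | ready=[4] | order so far=[5, 3]
  pop 4: indeg[0]->0; indeg[2]->0 | ready=[0, 2] | order so far=[5, 3, 4]
  pop 0: no out-edges | ready=[2] | order so far=[5, 3, 4, 0]
  pop 2: indeg[1]->0 | ready=[1] | order so far=[5, 3, 4, 0, 2]
  pop 1: no out-edges | ready=[] | order so far=[5, 3, 4, 0, 2, 1]
New canonical toposort: [5, 3, 4, 0, 2, 1]
Compare positions:
  Node 0: index 5 -> 3 (moved)
  Node 1: index 3 -> 5 (moved)
  Node 2: index 1 -> 4 (moved)
  Node 3: index 2 -> 1 (moved)
  Node 4: index 4 -> 2 (moved)
  Node 5: index 0 -> 0 (same)
Nodes that changed position: 0 1 2 3 4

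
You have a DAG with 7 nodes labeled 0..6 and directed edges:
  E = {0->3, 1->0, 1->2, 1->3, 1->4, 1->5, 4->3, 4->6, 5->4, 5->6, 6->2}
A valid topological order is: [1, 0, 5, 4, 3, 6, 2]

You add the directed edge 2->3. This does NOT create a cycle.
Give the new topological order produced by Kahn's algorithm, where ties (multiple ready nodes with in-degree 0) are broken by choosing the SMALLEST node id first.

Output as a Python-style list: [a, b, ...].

Answer: [1, 0, 5, 4, 6, 2, 3]

Derivation:
Old toposort: [1, 0, 5, 4, 3, 6, 2]
Added edge: 2->3
Position of 2 (6) > position of 3 (4). Must reorder: 2 must now come before 3.
Run Kahn's algorithm (break ties by smallest node id):
  initial in-degrees: [1, 0, 2, 4, 2, 1, 2]
  ready (indeg=0): [1]
  pop 1: indeg[0]->0; indeg[2]->1; indeg[3]->3; indeg[4]->1; indeg[5]->0 | ready=[0, 5] | order so far=[1]
  pop 0: indeg[3]->2 | ready=[5] | order so far=[1, 0]
  pop 5: indeg[4]->0; indeg[6]->1 | ready=[4] | order so far=[1, 0, 5]
  pop 4: indeg[3]->1; indeg[6]->0 | ready=[6] | order so far=[1, 0, 5, 4]
  pop 6: indeg[2]->0 | ready=[2] | order so far=[1, 0, 5, 4, 6]
  pop 2: indeg[3]->0 | ready=[3] | order so far=[1, 0, 5, 4, 6, 2]
  pop 3: no out-edges | ready=[] | order so far=[1, 0, 5, 4, 6, 2, 3]
  Result: [1, 0, 5, 4, 6, 2, 3]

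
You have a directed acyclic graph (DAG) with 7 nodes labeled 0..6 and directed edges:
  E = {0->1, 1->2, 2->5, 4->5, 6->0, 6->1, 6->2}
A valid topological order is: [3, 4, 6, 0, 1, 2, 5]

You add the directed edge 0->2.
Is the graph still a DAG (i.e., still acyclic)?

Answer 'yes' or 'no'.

Answer: yes

Derivation:
Given toposort: [3, 4, 6, 0, 1, 2, 5]
Position of 0: index 3; position of 2: index 5
New edge 0->2: forward
Forward edge: respects the existing order. Still a DAG, same toposort still valid.
Still a DAG? yes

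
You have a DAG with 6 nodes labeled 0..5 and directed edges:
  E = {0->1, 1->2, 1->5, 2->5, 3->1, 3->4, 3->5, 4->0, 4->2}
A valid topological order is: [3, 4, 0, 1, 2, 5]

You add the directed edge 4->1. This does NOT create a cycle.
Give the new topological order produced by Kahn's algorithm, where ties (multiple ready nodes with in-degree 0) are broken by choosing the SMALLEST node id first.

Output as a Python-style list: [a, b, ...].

Answer: [3, 4, 0, 1, 2, 5]

Derivation:
Old toposort: [3, 4, 0, 1, 2, 5]
Added edge: 4->1
Position of 4 (1) < position of 1 (3). Old order still valid.
Run Kahn's algorithm (break ties by smallest node id):
  initial in-degrees: [1, 3, 2, 0, 1, 3]
  ready (indeg=0): [3]
  pop 3: indeg[1]->2; indeg[4]->0; indeg[5]->2 | ready=[4] | order so far=[3]
  pop 4: indeg[0]->0; indeg[1]->1; indeg[2]->1 | ready=[0] | order so far=[3, 4]
  pop 0: indeg[1]->0 | ready=[1] | order so far=[3, 4, 0]
  pop 1: indeg[2]->0; indeg[5]->1 | ready=[2] | order so far=[3, 4, 0, 1]
  pop 2: indeg[5]->0 | ready=[5] | order so far=[3, 4, 0, 1, 2]
  pop 5: no out-edges | ready=[] | order so far=[3, 4, 0, 1, 2, 5]
  Result: [3, 4, 0, 1, 2, 5]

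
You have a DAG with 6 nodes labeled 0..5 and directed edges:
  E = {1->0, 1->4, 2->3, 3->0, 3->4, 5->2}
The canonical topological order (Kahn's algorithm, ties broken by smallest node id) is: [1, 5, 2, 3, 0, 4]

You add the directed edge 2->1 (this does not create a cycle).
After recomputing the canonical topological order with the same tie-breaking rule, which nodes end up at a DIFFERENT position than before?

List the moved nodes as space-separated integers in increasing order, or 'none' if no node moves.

Answer: 1 2 5

Derivation:
Old toposort: [1, 5, 2, 3, 0, 4]
Added edge 2->1
Recompute Kahn (smallest-id tiebreak):
  initial in-degrees: [2, 1, 1, 1, 2, 0]
  ready (indeg=0): [5]
  pop 5: indeg[2]->0 | ready=[2] | order so far=[5]
  pop 2: indeg[1]->0; indeg[3]->0 | ready=[1, 3] | order so far=[5, 2]
  pop 1: indeg[0]->1; indeg[4]->1 | ready=[3] | order so far=[5, 2, 1]
  pop 3: indeg[0]->0; indeg[4]->0 | ready=[0, 4] | order so far=[5, 2, 1, 3]
  pop 0: no out-edges | ready=[4] | order so far=[5, 2, 1, 3, 0]
  pop 4: no out-edges | ready=[] | order so far=[5, 2, 1, 3, 0, 4]
New canonical toposort: [5, 2, 1, 3, 0, 4]
Compare positions:
  Node 0: index 4 -> 4 (same)
  Node 1: index 0 -> 2 (moved)
  Node 2: index 2 -> 1 (moved)
  Node 3: index 3 -> 3 (same)
  Node 4: index 5 -> 5 (same)
  Node 5: index 1 -> 0 (moved)
Nodes that changed position: 1 2 5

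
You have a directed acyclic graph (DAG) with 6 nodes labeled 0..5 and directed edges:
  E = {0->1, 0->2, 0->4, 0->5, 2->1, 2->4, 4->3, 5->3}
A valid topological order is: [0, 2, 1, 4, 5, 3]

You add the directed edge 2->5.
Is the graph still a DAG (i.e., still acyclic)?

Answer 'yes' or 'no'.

Answer: yes

Derivation:
Given toposort: [0, 2, 1, 4, 5, 3]
Position of 2: index 1; position of 5: index 4
New edge 2->5: forward
Forward edge: respects the existing order. Still a DAG, same toposort still valid.
Still a DAG? yes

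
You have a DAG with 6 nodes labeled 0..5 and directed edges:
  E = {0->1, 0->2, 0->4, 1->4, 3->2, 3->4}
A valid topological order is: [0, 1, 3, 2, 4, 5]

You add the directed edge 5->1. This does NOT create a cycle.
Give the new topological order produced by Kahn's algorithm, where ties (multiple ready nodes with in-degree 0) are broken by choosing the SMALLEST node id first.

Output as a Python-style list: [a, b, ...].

Old toposort: [0, 1, 3, 2, 4, 5]
Added edge: 5->1
Position of 5 (5) > position of 1 (1). Must reorder: 5 must now come before 1.
Run Kahn's algorithm (break ties by smallest node id):
  initial in-degrees: [0, 2, 2, 0, 3, 0]
  ready (indeg=0): [0, 3, 5]
  pop 0: indeg[1]->1; indeg[2]->1; indeg[4]->2 | ready=[3, 5] | order so far=[0]
  pop 3: indeg[2]->0; indeg[4]->1 | ready=[2, 5] | order so far=[0, 3]
  pop 2: no out-edges | ready=[5] | order so far=[0, 3, 2]
  pop 5: indeg[1]->0 | ready=[1] | order so far=[0, 3, 2, 5]
  pop 1: indeg[4]->0 | ready=[4] | order so far=[0, 3, 2, 5, 1]
  pop 4: no out-edges | ready=[] | order so far=[0, 3, 2, 5, 1, 4]
  Result: [0, 3, 2, 5, 1, 4]

Answer: [0, 3, 2, 5, 1, 4]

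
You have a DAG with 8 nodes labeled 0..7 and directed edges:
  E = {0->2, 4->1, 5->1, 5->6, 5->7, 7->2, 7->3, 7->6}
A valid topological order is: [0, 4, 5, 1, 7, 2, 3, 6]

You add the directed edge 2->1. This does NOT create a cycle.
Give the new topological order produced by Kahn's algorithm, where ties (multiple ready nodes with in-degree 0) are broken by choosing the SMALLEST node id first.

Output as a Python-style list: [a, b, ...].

Answer: [0, 4, 5, 7, 2, 1, 3, 6]

Derivation:
Old toposort: [0, 4, 5, 1, 7, 2, 3, 6]
Added edge: 2->1
Position of 2 (5) > position of 1 (3). Must reorder: 2 must now come before 1.
Run Kahn's algorithm (break ties by smallest node id):
  initial in-degrees: [0, 3, 2, 1, 0, 0, 2, 1]
  ready (indeg=0): [0, 4, 5]
  pop 0: indeg[2]->1 | ready=[4, 5] | order so far=[0]
  pop 4: indeg[1]->2 | ready=[5] | order so far=[0, 4]
  pop 5: indeg[1]->1; indeg[6]->1; indeg[7]->0 | ready=[7] | order so far=[0, 4, 5]
  pop 7: indeg[2]->0; indeg[3]->0; indeg[6]->0 | ready=[2, 3, 6] | order so far=[0, 4, 5, 7]
  pop 2: indeg[1]->0 | ready=[1, 3, 6] | order so far=[0, 4, 5, 7, 2]
  pop 1: no out-edges | ready=[3, 6] | order so far=[0, 4, 5, 7, 2, 1]
  pop 3: no out-edges | ready=[6] | order so far=[0, 4, 5, 7, 2, 1, 3]
  pop 6: no out-edges | ready=[] | order so far=[0, 4, 5, 7, 2, 1, 3, 6]
  Result: [0, 4, 5, 7, 2, 1, 3, 6]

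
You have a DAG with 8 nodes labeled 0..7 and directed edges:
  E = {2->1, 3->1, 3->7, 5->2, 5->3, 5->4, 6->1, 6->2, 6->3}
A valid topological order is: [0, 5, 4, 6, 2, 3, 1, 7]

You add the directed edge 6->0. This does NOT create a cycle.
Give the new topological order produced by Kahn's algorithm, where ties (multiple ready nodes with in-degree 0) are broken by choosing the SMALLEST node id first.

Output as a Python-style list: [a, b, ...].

Answer: [5, 4, 6, 0, 2, 3, 1, 7]

Derivation:
Old toposort: [0, 5, 4, 6, 2, 3, 1, 7]
Added edge: 6->0
Position of 6 (3) > position of 0 (0). Must reorder: 6 must now come before 0.
Run Kahn's algorithm (break ties by smallest node id):
  initial in-degrees: [1, 3, 2, 2, 1, 0, 0, 1]
  ready (indeg=0): [5, 6]
  pop 5: indeg[2]->1; indeg[3]->1; indeg[4]->0 | ready=[4, 6] | order so far=[5]
  pop 4: no out-edges | ready=[6] | order so far=[5, 4]
  pop 6: indeg[0]->0; indeg[1]->2; indeg[2]->0; indeg[3]->0 | ready=[0, 2, 3] | order so far=[5, 4, 6]
  pop 0: no out-edges | ready=[2, 3] | order so far=[5, 4, 6, 0]
  pop 2: indeg[1]->1 | ready=[3] | order so far=[5, 4, 6, 0, 2]
  pop 3: indeg[1]->0; indeg[7]->0 | ready=[1, 7] | order so far=[5, 4, 6, 0, 2, 3]
  pop 1: no out-edges | ready=[7] | order so far=[5, 4, 6, 0, 2, 3, 1]
  pop 7: no out-edges | ready=[] | order so far=[5, 4, 6, 0, 2, 3, 1, 7]
  Result: [5, 4, 6, 0, 2, 3, 1, 7]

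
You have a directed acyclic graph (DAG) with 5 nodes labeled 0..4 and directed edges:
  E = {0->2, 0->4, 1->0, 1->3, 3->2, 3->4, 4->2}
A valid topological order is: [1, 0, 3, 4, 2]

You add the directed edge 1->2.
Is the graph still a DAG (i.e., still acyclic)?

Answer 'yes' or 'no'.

Given toposort: [1, 0, 3, 4, 2]
Position of 1: index 0; position of 2: index 4
New edge 1->2: forward
Forward edge: respects the existing order. Still a DAG, same toposort still valid.
Still a DAG? yes

Answer: yes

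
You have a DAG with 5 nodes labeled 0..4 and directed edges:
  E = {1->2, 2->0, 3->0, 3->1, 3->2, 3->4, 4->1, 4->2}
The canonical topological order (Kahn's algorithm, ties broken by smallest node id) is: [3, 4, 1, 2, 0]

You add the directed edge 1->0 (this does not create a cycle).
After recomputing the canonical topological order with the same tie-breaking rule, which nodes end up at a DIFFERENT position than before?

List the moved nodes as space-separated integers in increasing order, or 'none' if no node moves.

Answer: none

Derivation:
Old toposort: [3, 4, 1, 2, 0]
Added edge 1->0
Recompute Kahn (smallest-id tiebreak):
  initial in-degrees: [3, 2, 3, 0, 1]
  ready (indeg=0): [3]
  pop 3: indeg[0]->2; indeg[1]->1; indeg[2]->2; indeg[4]->0 | ready=[4] | order so far=[3]
  pop 4: indeg[1]->0; indeg[2]->1 | ready=[1] | order so far=[3, 4]
  pop 1: indeg[0]->1; indeg[2]->0 | ready=[2] | order so far=[3, 4, 1]
  pop 2: indeg[0]->0 | ready=[0] | order so far=[3, 4, 1, 2]
  pop 0: no out-edges | ready=[] | order so far=[3, 4, 1, 2, 0]
New canonical toposort: [3, 4, 1, 2, 0]
Compare positions:
  Node 0: index 4 -> 4 (same)
  Node 1: index 2 -> 2 (same)
  Node 2: index 3 -> 3 (same)
  Node 3: index 0 -> 0 (same)
  Node 4: index 1 -> 1 (same)
Nodes that changed position: none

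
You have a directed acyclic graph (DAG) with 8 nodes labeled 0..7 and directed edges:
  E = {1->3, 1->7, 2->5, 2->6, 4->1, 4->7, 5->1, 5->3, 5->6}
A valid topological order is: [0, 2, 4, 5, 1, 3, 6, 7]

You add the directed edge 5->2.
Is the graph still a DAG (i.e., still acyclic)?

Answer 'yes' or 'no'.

Answer: no

Derivation:
Given toposort: [0, 2, 4, 5, 1, 3, 6, 7]
Position of 5: index 3; position of 2: index 1
New edge 5->2: backward (u after v in old order)
Backward edge: old toposort is now invalid. Check if this creates a cycle.
Does 2 already reach 5? Reachable from 2: [1, 2, 3, 5, 6, 7]. YES -> cycle!
Still a DAG? no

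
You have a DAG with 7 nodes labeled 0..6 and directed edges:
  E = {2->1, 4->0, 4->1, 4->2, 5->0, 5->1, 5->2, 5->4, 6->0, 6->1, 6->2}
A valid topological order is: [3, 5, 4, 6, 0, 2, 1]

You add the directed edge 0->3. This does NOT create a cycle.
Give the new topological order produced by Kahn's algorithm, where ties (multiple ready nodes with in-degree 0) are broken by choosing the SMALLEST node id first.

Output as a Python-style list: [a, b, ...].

Answer: [5, 4, 6, 0, 2, 1, 3]

Derivation:
Old toposort: [3, 5, 4, 6, 0, 2, 1]
Added edge: 0->3
Position of 0 (4) > position of 3 (0). Must reorder: 0 must now come before 3.
Run Kahn's algorithm (break ties by smallest node id):
  initial in-degrees: [3, 4, 3, 1, 1, 0, 0]
  ready (indeg=0): [5, 6]
  pop 5: indeg[0]->2; indeg[1]->3; indeg[2]->2; indeg[4]->0 | ready=[4, 6] | order so far=[5]
  pop 4: indeg[0]->1; indeg[1]->2; indeg[2]->1 | ready=[6] | order so far=[5, 4]
  pop 6: indeg[0]->0; indeg[1]->1; indeg[2]->0 | ready=[0, 2] | order so far=[5, 4, 6]
  pop 0: indeg[3]->0 | ready=[2, 3] | order so far=[5, 4, 6, 0]
  pop 2: indeg[1]->0 | ready=[1, 3] | order so far=[5, 4, 6, 0, 2]
  pop 1: no out-edges | ready=[3] | order so far=[5, 4, 6, 0, 2, 1]
  pop 3: no out-edges | ready=[] | order so far=[5, 4, 6, 0, 2, 1, 3]
  Result: [5, 4, 6, 0, 2, 1, 3]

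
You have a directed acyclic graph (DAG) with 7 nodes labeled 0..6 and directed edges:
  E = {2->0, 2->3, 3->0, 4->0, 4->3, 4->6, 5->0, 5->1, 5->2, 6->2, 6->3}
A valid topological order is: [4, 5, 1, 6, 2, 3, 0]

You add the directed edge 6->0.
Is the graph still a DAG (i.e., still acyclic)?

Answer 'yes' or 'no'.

Given toposort: [4, 5, 1, 6, 2, 3, 0]
Position of 6: index 3; position of 0: index 6
New edge 6->0: forward
Forward edge: respects the existing order. Still a DAG, same toposort still valid.
Still a DAG? yes

Answer: yes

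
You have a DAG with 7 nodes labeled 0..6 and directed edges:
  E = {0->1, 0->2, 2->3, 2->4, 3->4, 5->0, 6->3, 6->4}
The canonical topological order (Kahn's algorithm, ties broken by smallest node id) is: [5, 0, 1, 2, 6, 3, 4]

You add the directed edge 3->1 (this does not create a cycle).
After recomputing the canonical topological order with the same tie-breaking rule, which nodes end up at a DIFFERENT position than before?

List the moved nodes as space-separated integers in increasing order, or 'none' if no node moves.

Answer: 1 2 3 6

Derivation:
Old toposort: [5, 0, 1, 2, 6, 3, 4]
Added edge 3->1
Recompute Kahn (smallest-id tiebreak):
  initial in-degrees: [1, 2, 1, 2, 3, 0, 0]
  ready (indeg=0): [5, 6]
  pop 5: indeg[0]->0 | ready=[0, 6] | order so far=[5]
  pop 0: indeg[1]->1; indeg[2]->0 | ready=[2, 6] | order so far=[5, 0]
  pop 2: indeg[3]->1; indeg[4]->2 | ready=[6] | order so far=[5, 0, 2]
  pop 6: indeg[3]->0; indeg[4]->1 | ready=[3] | order so far=[5, 0, 2, 6]
  pop 3: indeg[1]->0; indeg[4]->0 | ready=[1, 4] | order so far=[5, 0, 2, 6, 3]
  pop 1: no out-edges | ready=[4] | order so far=[5, 0, 2, 6, 3, 1]
  pop 4: no out-edges | ready=[] | order so far=[5, 0, 2, 6, 3, 1, 4]
New canonical toposort: [5, 0, 2, 6, 3, 1, 4]
Compare positions:
  Node 0: index 1 -> 1 (same)
  Node 1: index 2 -> 5 (moved)
  Node 2: index 3 -> 2 (moved)
  Node 3: index 5 -> 4 (moved)
  Node 4: index 6 -> 6 (same)
  Node 5: index 0 -> 0 (same)
  Node 6: index 4 -> 3 (moved)
Nodes that changed position: 1 2 3 6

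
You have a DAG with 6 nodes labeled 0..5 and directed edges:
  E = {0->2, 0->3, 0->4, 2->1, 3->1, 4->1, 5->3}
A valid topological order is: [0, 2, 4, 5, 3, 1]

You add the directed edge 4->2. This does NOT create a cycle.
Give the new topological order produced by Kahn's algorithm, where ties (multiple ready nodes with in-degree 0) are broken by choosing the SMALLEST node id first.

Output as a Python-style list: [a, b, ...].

Old toposort: [0, 2, 4, 5, 3, 1]
Added edge: 4->2
Position of 4 (2) > position of 2 (1). Must reorder: 4 must now come before 2.
Run Kahn's algorithm (break ties by smallest node id):
  initial in-degrees: [0, 3, 2, 2, 1, 0]
  ready (indeg=0): [0, 5]
  pop 0: indeg[2]->1; indeg[3]->1; indeg[4]->0 | ready=[4, 5] | order so far=[0]
  pop 4: indeg[1]->2; indeg[2]->0 | ready=[2, 5] | order so far=[0, 4]
  pop 2: indeg[1]->1 | ready=[5] | order so far=[0, 4, 2]
  pop 5: indeg[3]->0 | ready=[3] | order so far=[0, 4, 2, 5]
  pop 3: indeg[1]->0 | ready=[1] | order so far=[0, 4, 2, 5, 3]
  pop 1: no out-edges | ready=[] | order so far=[0, 4, 2, 5, 3, 1]
  Result: [0, 4, 2, 5, 3, 1]

Answer: [0, 4, 2, 5, 3, 1]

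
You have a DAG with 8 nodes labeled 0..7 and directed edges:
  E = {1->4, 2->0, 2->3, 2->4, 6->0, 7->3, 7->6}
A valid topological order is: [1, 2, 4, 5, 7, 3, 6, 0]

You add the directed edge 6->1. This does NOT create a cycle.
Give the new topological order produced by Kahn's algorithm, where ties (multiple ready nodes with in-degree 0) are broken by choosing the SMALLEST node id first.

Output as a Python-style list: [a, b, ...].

Old toposort: [1, 2, 4, 5, 7, 3, 6, 0]
Added edge: 6->1
Position of 6 (6) > position of 1 (0). Must reorder: 6 must now come before 1.
Run Kahn's algorithm (break ties by smallest node id):
  initial in-degrees: [2, 1, 0, 2, 2, 0, 1, 0]
  ready (indeg=0): [2, 5, 7]
  pop 2: indeg[0]->1; indeg[3]->1; indeg[4]->1 | ready=[5, 7] | order so far=[2]
  pop 5: no out-edges | ready=[7] | order so far=[2, 5]
  pop 7: indeg[3]->0; indeg[6]->0 | ready=[3, 6] | order so far=[2, 5, 7]
  pop 3: no out-edges | ready=[6] | order so far=[2, 5, 7, 3]
  pop 6: indeg[0]->0; indeg[1]->0 | ready=[0, 1] | order so far=[2, 5, 7, 3, 6]
  pop 0: no out-edges | ready=[1] | order so far=[2, 5, 7, 3, 6, 0]
  pop 1: indeg[4]->0 | ready=[4] | order so far=[2, 5, 7, 3, 6, 0, 1]
  pop 4: no out-edges | ready=[] | order so far=[2, 5, 7, 3, 6, 0, 1, 4]
  Result: [2, 5, 7, 3, 6, 0, 1, 4]

Answer: [2, 5, 7, 3, 6, 0, 1, 4]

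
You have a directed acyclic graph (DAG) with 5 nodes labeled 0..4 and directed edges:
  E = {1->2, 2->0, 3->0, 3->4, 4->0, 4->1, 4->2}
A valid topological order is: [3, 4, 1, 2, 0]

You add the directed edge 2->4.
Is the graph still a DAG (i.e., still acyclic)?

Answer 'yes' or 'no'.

Answer: no

Derivation:
Given toposort: [3, 4, 1, 2, 0]
Position of 2: index 3; position of 4: index 1
New edge 2->4: backward (u after v in old order)
Backward edge: old toposort is now invalid. Check if this creates a cycle.
Does 4 already reach 2? Reachable from 4: [0, 1, 2, 4]. YES -> cycle!
Still a DAG? no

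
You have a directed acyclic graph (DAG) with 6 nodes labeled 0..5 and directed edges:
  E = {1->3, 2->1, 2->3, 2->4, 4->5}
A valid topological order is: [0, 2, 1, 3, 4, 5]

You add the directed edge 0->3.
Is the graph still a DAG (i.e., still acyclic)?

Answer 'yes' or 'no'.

Given toposort: [0, 2, 1, 3, 4, 5]
Position of 0: index 0; position of 3: index 3
New edge 0->3: forward
Forward edge: respects the existing order. Still a DAG, same toposort still valid.
Still a DAG? yes

Answer: yes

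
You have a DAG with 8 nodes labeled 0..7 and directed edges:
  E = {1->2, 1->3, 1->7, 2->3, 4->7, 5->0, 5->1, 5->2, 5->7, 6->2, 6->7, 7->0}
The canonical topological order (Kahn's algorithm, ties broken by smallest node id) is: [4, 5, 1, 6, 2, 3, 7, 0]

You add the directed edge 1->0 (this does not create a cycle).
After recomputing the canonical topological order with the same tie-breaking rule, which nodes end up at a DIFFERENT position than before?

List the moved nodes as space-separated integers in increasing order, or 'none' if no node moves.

Answer: none

Derivation:
Old toposort: [4, 5, 1, 6, 2, 3, 7, 0]
Added edge 1->0
Recompute Kahn (smallest-id tiebreak):
  initial in-degrees: [3, 1, 3, 2, 0, 0, 0, 4]
  ready (indeg=0): [4, 5, 6]
  pop 4: indeg[7]->3 | ready=[5, 6] | order so far=[4]
  pop 5: indeg[0]->2; indeg[1]->0; indeg[2]->2; indeg[7]->2 | ready=[1, 6] | order so far=[4, 5]
  pop 1: indeg[0]->1; indeg[2]->1; indeg[3]->1; indeg[7]->1 | ready=[6] | order so far=[4, 5, 1]
  pop 6: indeg[2]->0; indeg[7]->0 | ready=[2, 7] | order so far=[4, 5, 1, 6]
  pop 2: indeg[3]->0 | ready=[3, 7] | order so far=[4, 5, 1, 6, 2]
  pop 3: no out-edges | ready=[7] | order so far=[4, 5, 1, 6, 2, 3]
  pop 7: indeg[0]->0 | ready=[0] | order so far=[4, 5, 1, 6, 2, 3, 7]
  pop 0: no out-edges | ready=[] | order so far=[4, 5, 1, 6, 2, 3, 7, 0]
New canonical toposort: [4, 5, 1, 6, 2, 3, 7, 0]
Compare positions:
  Node 0: index 7 -> 7 (same)
  Node 1: index 2 -> 2 (same)
  Node 2: index 4 -> 4 (same)
  Node 3: index 5 -> 5 (same)
  Node 4: index 0 -> 0 (same)
  Node 5: index 1 -> 1 (same)
  Node 6: index 3 -> 3 (same)
  Node 7: index 6 -> 6 (same)
Nodes that changed position: none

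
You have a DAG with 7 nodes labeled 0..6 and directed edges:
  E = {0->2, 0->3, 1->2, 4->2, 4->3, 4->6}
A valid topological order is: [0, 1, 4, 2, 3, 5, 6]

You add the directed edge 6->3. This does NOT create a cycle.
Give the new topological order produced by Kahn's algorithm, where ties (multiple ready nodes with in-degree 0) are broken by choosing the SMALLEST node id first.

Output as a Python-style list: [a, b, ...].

Answer: [0, 1, 4, 2, 5, 6, 3]

Derivation:
Old toposort: [0, 1, 4, 2, 3, 5, 6]
Added edge: 6->3
Position of 6 (6) > position of 3 (4). Must reorder: 6 must now come before 3.
Run Kahn's algorithm (break ties by smallest node id):
  initial in-degrees: [0, 0, 3, 3, 0, 0, 1]
  ready (indeg=0): [0, 1, 4, 5]
  pop 0: indeg[2]->2; indeg[3]->2 | ready=[1, 4, 5] | order so far=[0]
  pop 1: indeg[2]->1 | ready=[4, 5] | order so far=[0, 1]
  pop 4: indeg[2]->0; indeg[3]->1; indeg[6]->0 | ready=[2, 5, 6] | order so far=[0, 1, 4]
  pop 2: no out-edges | ready=[5, 6] | order so far=[0, 1, 4, 2]
  pop 5: no out-edges | ready=[6] | order so far=[0, 1, 4, 2, 5]
  pop 6: indeg[3]->0 | ready=[3] | order so far=[0, 1, 4, 2, 5, 6]
  pop 3: no out-edges | ready=[] | order so far=[0, 1, 4, 2, 5, 6, 3]
  Result: [0, 1, 4, 2, 5, 6, 3]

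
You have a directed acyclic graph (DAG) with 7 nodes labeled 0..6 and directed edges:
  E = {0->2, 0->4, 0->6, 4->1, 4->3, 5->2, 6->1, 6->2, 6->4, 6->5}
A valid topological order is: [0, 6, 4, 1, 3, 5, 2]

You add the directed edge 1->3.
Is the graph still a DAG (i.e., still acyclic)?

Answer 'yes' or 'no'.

Answer: yes

Derivation:
Given toposort: [0, 6, 4, 1, 3, 5, 2]
Position of 1: index 3; position of 3: index 4
New edge 1->3: forward
Forward edge: respects the existing order. Still a DAG, same toposort still valid.
Still a DAG? yes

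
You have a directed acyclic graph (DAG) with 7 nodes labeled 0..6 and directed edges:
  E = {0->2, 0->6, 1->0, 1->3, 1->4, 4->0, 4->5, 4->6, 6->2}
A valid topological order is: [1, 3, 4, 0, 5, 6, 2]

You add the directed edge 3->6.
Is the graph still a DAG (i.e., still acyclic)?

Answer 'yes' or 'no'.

Answer: yes

Derivation:
Given toposort: [1, 3, 4, 0, 5, 6, 2]
Position of 3: index 1; position of 6: index 5
New edge 3->6: forward
Forward edge: respects the existing order. Still a DAG, same toposort still valid.
Still a DAG? yes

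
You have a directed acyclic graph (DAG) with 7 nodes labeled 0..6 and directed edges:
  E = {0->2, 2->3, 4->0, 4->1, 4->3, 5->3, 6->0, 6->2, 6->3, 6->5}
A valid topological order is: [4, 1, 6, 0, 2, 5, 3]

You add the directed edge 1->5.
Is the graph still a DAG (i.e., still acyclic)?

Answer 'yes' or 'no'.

Given toposort: [4, 1, 6, 0, 2, 5, 3]
Position of 1: index 1; position of 5: index 5
New edge 1->5: forward
Forward edge: respects the existing order. Still a DAG, same toposort still valid.
Still a DAG? yes

Answer: yes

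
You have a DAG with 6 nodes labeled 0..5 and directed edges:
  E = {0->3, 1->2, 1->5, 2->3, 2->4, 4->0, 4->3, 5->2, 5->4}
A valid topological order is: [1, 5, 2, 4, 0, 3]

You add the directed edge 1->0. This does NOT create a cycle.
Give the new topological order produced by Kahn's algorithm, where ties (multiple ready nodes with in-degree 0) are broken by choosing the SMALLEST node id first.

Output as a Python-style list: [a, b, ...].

Old toposort: [1, 5, 2, 4, 0, 3]
Added edge: 1->0
Position of 1 (0) < position of 0 (4). Old order still valid.
Run Kahn's algorithm (break ties by smallest node id):
  initial in-degrees: [2, 0, 2, 3, 2, 1]
  ready (indeg=0): [1]
  pop 1: indeg[0]->1; indeg[2]->1; indeg[5]->0 | ready=[5] | order so far=[1]
  pop 5: indeg[2]->0; indeg[4]->1 | ready=[2] | order so far=[1, 5]
  pop 2: indeg[3]->2; indeg[4]->0 | ready=[4] | order so far=[1, 5, 2]
  pop 4: indeg[0]->0; indeg[3]->1 | ready=[0] | order so far=[1, 5, 2, 4]
  pop 0: indeg[3]->0 | ready=[3] | order so far=[1, 5, 2, 4, 0]
  pop 3: no out-edges | ready=[] | order so far=[1, 5, 2, 4, 0, 3]
  Result: [1, 5, 2, 4, 0, 3]

Answer: [1, 5, 2, 4, 0, 3]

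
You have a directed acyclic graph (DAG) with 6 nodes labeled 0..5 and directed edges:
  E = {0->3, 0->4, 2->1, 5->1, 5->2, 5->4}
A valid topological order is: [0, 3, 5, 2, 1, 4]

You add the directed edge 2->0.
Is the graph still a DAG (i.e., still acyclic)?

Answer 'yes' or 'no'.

Given toposort: [0, 3, 5, 2, 1, 4]
Position of 2: index 3; position of 0: index 0
New edge 2->0: backward (u after v in old order)
Backward edge: old toposort is now invalid. Check if this creates a cycle.
Does 0 already reach 2? Reachable from 0: [0, 3, 4]. NO -> still a DAG (reorder needed).
Still a DAG? yes

Answer: yes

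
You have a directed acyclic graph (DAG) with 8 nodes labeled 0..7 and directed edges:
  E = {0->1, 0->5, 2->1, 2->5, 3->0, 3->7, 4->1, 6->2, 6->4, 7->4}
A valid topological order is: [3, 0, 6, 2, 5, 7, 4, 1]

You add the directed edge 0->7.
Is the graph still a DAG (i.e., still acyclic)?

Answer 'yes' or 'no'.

Answer: yes

Derivation:
Given toposort: [3, 0, 6, 2, 5, 7, 4, 1]
Position of 0: index 1; position of 7: index 5
New edge 0->7: forward
Forward edge: respects the existing order. Still a DAG, same toposort still valid.
Still a DAG? yes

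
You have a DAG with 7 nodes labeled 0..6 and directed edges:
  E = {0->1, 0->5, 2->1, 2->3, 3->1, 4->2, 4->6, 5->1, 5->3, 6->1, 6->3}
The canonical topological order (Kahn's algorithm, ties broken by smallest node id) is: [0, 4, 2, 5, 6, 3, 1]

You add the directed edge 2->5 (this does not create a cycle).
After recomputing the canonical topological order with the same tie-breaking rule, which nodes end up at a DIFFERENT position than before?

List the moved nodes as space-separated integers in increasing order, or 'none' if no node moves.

Answer: none

Derivation:
Old toposort: [0, 4, 2, 5, 6, 3, 1]
Added edge 2->5
Recompute Kahn (smallest-id tiebreak):
  initial in-degrees: [0, 5, 1, 3, 0, 2, 1]
  ready (indeg=0): [0, 4]
  pop 0: indeg[1]->4; indeg[5]->1 | ready=[4] | order so far=[0]
  pop 4: indeg[2]->0; indeg[6]->0 | ready=[2, 6] | order so far=[0, 4]
  pop 2: indeg[1]->3; indeg[3]->2; indeg[5]->0 | ready=[5, 6] | order so far=[0, 4, 2]
  pop 5: indeg[1]->2; indeg[3]->1 | ready=[6] | order so far=[0, 4, 2, 5]
  pop 6: indeg[1]->1; indeg[3]->0 | ready=[3] | order so far=[0, 4, 2, 5, 6]
  pop 3: indeg[1]->0 | ready=[1] | order so far=[0, 4, 2, 5, 6, 3]
  pop 1: no out-edges | ready=[] | order so far=[0, 4, 2, 5, 6, 3, 1]
New canonical toposort: [0, 4, 2, 5, 6, 3, 1]
Compare positions:
  Node 0: index 0 -> 0 (same)
  Node 1: index 6 -> 6 (same)
  Node 2: index 2 -> 2 (same)
  Node 3: index 5 -> 5 (same)
  Node 4: index 1 -> 1 (same)
  Node 5: index 3 -> 3 (same)
  Node 6: index 4 -> 4 (same)
Nodes that changed position: none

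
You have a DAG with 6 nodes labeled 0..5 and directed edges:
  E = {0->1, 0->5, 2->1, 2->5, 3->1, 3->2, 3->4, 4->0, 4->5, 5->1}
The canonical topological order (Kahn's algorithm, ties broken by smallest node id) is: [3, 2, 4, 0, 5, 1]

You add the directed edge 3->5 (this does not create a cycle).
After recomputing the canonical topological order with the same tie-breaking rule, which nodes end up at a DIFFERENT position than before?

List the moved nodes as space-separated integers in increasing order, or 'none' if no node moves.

Old toposort: [3, 2, 4, 0, 5, 1]
Added edge 3->5
Recompute Kahn (smallest-id tiebreak):
  initial in-degrees: [1, 4, 1, 0, 1, 4]
  ready (indeg=0): [3]
  pop 3: indeg[1]->3; indeg[2]->0; indeg[4]->0; indeg[5]->3 | ready=[2, 4] | order so far=[3]
  pop 2: indeg[1]->2; indeg[5]->2 | ready=[4] | order so far=[3, 2]
  pop 4: indeg[0]->0; indeg[5]->1 | ready=[0] | order so far=[3, 2, 4]
  pop 0: indeg[1]->1; indeg[5]->0 | ready=[5] | order so far=[3, 2, 4, 0]
  pop 5: indeg[1]->0 | ready=[1] | order so far=[3, 2, 4, 0, 5]
  pop 1: no out-edges | ready=[] | order so far=[3, 2, 4, 0, 5, 1]
New canonical toposort: [3, 2, 4, 0, 5, 1]
Compare positions:
  Node 0: index 3 -> 3 (same)
  Node 1: index 5 -> 5 (same)
  Node 2: index 1 -> 1 (same)
  Node 3: index 0 -> 0 (same)
  Node 4: index 2 -> 2 (same)
  Node 5: index 4 -> 4 (same)
Nodes that changed position: none

Answer: none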